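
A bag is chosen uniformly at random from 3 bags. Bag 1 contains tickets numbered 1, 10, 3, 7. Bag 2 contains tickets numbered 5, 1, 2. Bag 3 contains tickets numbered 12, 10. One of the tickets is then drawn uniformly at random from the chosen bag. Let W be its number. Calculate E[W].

E[W | bag 1] = (1+10+3+7)/4 = 21/4.
E[W | bag 2] = (5+1+2)/3 = 8/3.
E[W | bag 3] = (12+10)/2 = 11.
E[W] = (1/3)·(21/4) + (1/3)·(8/3) + (1/3)·(11) = 227/36.

227/36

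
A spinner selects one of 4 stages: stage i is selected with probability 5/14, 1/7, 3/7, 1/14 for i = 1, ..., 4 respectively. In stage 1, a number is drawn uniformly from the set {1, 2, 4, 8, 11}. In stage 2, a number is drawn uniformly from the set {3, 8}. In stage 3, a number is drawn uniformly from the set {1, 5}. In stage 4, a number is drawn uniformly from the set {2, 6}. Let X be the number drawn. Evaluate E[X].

59/14

E[X | stage 1] = (1+2+4+8+11)/5 = 26/5.
E[X | stage 2] = (3+8)/2 = 11/2.
E[X | stage 3] = (1+5)/2 = 3.
E[X | stage 4] = (2+6)/2 = 4.
E[X] = (5/14)·(26/5) + (1/7)·(11/2) + (3/7)·(3) + (1/14)·(4) = 59/14.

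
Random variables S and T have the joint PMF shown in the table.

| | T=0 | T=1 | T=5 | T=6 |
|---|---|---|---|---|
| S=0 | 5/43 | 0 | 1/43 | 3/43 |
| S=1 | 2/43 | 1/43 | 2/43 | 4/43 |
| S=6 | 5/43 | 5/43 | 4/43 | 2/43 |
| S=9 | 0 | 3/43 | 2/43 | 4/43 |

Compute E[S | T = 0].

8/3

P(T = 0) = 12/43.
Σ S·P over the event = 0·(5/43) + 1·(2/43) + 6·(5/43) = 32/43.
E[S | T = 0] = (32/43) / (12/43) = 8/3.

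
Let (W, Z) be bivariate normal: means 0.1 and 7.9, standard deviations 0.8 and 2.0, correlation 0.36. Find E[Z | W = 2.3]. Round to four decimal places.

9.8800

For a bivariate normal, E[Z | W=x] = μ_Z + ρ·(σ_Z/σ_W)·(x − μ_W).
E[Z | W=2.3] = 7.9 + (0.36)·(2.0/0.8)·(2.3 − (0.1)) = 7.9 + (0.9)·(2.2) = 9.8800.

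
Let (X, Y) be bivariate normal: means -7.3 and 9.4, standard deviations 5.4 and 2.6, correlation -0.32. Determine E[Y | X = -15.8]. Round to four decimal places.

10.7096

For a bivariate normal, E[Y | X=x] = μ_Y + ρ·(σ_Y/σ_X)·(x − μ_X).
E[Y | X=-15.8] = 9.4 + (-0.32)·(2.6/5.4)·(-15.8 − (-7.3)) = 9.4 + (-0.15407)·(-8.5) = 10.7096.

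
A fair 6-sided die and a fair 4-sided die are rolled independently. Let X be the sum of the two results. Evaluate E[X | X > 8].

P(X > 8) = 1/8.
Σ over the event: 9·1/12 + 10·1/24 = 7/6.
E[X | X > 8] = (7/6) / (1/8) = 28/3.

28/3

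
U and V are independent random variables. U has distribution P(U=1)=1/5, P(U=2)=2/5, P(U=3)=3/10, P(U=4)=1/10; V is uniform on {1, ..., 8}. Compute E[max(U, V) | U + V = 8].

57/10

P(U + V = 8) = 1/8.
Summing max(U,V)·P(x,y) over outcomes with U + V = 8 gives 57/80.
E[max(U, V) | U + V = 8] = (57/80) / (1/8) = 57/10.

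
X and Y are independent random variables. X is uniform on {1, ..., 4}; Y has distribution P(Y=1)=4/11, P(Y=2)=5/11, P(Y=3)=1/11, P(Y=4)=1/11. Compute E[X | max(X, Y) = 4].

P(max(X, Y) = 4) = 7/22.
Summing X·P(x,y) over outcomes with max(X, Y) = 4 gives 25/22.
E[X | max(X, Y) = 4] = (25/22) / (7/22) = 25/7.

25/7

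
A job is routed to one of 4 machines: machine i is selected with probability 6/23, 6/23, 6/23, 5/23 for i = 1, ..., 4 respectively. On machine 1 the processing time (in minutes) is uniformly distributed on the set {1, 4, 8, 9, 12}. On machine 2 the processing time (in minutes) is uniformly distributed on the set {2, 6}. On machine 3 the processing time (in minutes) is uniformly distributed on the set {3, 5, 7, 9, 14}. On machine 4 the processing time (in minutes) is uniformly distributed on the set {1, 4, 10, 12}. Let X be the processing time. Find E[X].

E[X | machine 1] = (1+4+8+9+12)/5 = 34/5.
E[X | machine 2] = (2+6)/2 = 4.
E[X | machine 3] = (3+5+7+9+14)/5 = 38/5.
E[X | machine 4] = (1+4+10+12)/4 = 27/4.
By the law of total expectation,
E[X] = (6/23)·(34/5) + (6/23)·(4) + (6/23)·(38/5) + (5/23)·(27/4) = 2883/460.

2883/460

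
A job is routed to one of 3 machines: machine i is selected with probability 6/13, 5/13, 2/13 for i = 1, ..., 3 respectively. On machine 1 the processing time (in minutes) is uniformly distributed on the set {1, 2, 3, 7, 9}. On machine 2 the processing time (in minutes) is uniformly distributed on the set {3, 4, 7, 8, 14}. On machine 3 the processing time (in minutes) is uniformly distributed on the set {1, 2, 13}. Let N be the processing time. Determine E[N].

1096/195

E[N | machine 1] = (1+2+3+7+9)/5 = 22/5.
E[N | machine 2] = (3+4+7+8+14)/5 = 36/5.
E[N | machine 3] = (1+2+13)/3 = 16/3.
By the law of total expectation,
E[N] = (6/13)·(22/5) + (5/13)·(36/5) + (2/13)·(16/3) = 1096/195.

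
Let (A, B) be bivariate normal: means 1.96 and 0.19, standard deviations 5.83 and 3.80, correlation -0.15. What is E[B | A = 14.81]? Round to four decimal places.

-1.0663

For a bivariate normal, E[B | A=x] = μ_B + ρ·(σ_B/σ_A)·(x − μ_A).
E[B | A=14.81] = 0.19 + (-0.15)·(3.80/5.83)·(14.81 − (1.96)) = 0.19 + (-0.09777)·(12.85) = -1.0663.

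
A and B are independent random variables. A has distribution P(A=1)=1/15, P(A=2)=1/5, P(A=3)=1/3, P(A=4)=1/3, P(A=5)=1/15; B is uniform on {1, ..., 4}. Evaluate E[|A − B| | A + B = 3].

P(A + B = 3) = 1/15.
Summing |A−B|·P(x,y) over outcomes with A + B = 3 gives 1/15.
E[|A − B| | A + B = 3] = (1/15) / (1/15) = 1.

1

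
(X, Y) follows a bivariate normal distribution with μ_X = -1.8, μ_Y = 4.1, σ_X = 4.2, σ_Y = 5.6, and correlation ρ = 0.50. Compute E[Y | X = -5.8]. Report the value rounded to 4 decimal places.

For a bivariate normal, E[Y | X=x] = μ_Y + ρ·(σ_Y/σ_X)·(x − μ_X).
E[Y | X=-5.8] = 4.1 + (0.50)·(5.6/4.2)·(-5.8 − (-1.8)) = 4.1 + (0.66667)·(-4) = 1.4333.

1.4333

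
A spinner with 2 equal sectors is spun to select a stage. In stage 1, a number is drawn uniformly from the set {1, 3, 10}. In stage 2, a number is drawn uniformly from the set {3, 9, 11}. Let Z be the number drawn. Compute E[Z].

E[Z | stage 1] = (1+3+10)/3 = 14/3.
E[Z | stage 2] = (3+9+11)/3 = 23/3.
By the law of total expectation,
E[Z] = (1/2)·(14/3) + (1/2)·(23/3) = 37/6.

37/6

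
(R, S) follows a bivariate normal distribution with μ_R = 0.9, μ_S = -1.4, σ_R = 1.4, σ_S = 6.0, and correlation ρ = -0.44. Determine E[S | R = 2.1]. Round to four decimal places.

E[S | R=x] = μ_S + ρ(σ_S/σ_R)(x − μ_R) for jointly normal variables.
E[S | R=2.1] = -1.4 + (-0.44)·(6.0/1.4)·(2.1 − (0.9)) = -1.4 + (-1.88571)·(1.2) = -3.6629.

-3.6629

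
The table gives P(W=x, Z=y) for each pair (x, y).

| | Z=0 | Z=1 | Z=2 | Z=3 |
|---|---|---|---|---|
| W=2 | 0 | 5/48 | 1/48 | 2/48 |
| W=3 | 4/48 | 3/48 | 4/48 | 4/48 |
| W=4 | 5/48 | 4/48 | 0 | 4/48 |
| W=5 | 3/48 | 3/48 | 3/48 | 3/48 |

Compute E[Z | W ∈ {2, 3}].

36/23

P(W ∈ {2, 3}) = 23/48.
Σ Z·P over the event = 1·(5/48) + 2·(1/48) + 3·(2/48) + 0·(4/48) + 1·(3/48) + 2·(4/48) + 3·(4/48) = 3/4.
E[Z | W ∈ {2, 3}] = (3/4) / (23/48) = 36/23.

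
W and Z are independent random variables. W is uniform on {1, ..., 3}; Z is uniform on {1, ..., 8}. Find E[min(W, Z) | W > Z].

4/3

Outcomes with W > Z: (2,1), (3,1), (3,2), each with probability 1/24.
E[min(W, Z) | W > Z] = (1 + 1 + 2) / 3 = 4/3.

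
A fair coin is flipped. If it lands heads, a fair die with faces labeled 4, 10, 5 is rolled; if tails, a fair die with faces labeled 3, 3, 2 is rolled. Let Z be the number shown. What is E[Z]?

E[Z | heads] = (4+10+5)/3 = 19/3.
E[Z | tails] = (3+3+2)/3 = 8/3.
By the law of total expectation,
E[Z] = (1/2)·(19/3) + (1/2)·(8/3) = 9/2.

9/2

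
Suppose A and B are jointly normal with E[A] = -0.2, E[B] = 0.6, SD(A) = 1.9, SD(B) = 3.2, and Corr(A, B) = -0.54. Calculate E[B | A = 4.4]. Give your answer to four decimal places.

The regression of B on A has slope ρ·σ_B/σ_A and passes through (μ_A, μ_B).
E[B | A=4.4] = 0.6 + (-0.54)·(3.2/1.9)·(4.4 − (-0.2)) = 0.6 + (-0.90947)·(4.6) = -3.5836.

-3.5836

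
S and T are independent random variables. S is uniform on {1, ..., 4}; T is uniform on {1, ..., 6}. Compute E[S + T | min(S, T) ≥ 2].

P(min(S, T) ≥ 2) = 5/8.
Summing (S+T)·P(x,y) over outcomes with min(S, T) ≥ 2 gives 35/8.
E[S + T | min(S, T) ≥ 2] = (35/8) / (5/8) = 7.

7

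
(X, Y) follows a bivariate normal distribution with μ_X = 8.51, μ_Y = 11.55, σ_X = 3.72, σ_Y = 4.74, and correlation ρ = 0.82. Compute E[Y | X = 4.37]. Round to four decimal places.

For a bivariate normal, E[Y | X=x] = μ_Y + ρ·(σ_Y/σ_X)·(x − μ_X).
E[Y | X=4.37] = 11.55 + (0.82)·(4.74/3.72)·(4.37 − (8.51)) = 11.55 + (1.04484)·(-4.14) = 7.2244.

7.2244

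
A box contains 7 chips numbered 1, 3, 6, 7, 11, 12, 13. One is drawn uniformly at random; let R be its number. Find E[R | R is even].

P(R is even) = 2/7.
Σ over the event: 6·1/7 + 12·1/7 = 18/7.
E[R | R is even] = (18/7) / (2/7) = 9.

9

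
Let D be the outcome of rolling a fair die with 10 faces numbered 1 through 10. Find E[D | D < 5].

5/2

Given D < 5, D is equally likely to be any of {1, 2, 3, 4}.
E[D | D < 5] = (1 + 2 + 3 + 4) / 4 = 5/2.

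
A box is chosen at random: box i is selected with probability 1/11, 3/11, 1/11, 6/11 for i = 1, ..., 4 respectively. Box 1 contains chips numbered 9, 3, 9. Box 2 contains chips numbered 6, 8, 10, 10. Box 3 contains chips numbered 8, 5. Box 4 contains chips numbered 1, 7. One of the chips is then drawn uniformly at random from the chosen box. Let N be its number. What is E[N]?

63/11

E[N | box 1] = (9+3+9)/3 = 7.
E[N | box 2] = (6+8+10+10)/4 = 17/2.
E[N | box 3] = (8+5)/2 = 13/2.
E[N | box 4] = (1+7)/2 = 4.
By the law of total expectation,
E[N] = (1/11)·(7) + (3/11)·(17/2) + (1/11)·(13/2) + (6/11)·(4) = 63/11.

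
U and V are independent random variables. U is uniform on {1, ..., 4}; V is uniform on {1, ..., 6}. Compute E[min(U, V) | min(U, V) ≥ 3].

Outcomes with min(U, V) ≥ 3: (3,3), (3,4), (3,5), (3,6), (4,3), (4,4), (4,5), (4,6), each with probability 1/24.
E[min(U, V) | min(U, V) ≥ 3] = (3 + 3 + 3 + 3 + 3 + 4 + 4 + 4) / 8 = 27/8.

27/8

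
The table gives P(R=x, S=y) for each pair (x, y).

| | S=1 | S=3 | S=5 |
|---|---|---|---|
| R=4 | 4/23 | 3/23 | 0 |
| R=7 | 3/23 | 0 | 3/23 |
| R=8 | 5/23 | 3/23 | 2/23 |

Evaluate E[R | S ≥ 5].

37/5

P(S ≥ 5) = 5/23.
Σ R·P over the event = 7·(3/23) + 8·(2/23) = 37/23.
E[R | S ≥ 5] = (37/23) / (5/23) = 37/5.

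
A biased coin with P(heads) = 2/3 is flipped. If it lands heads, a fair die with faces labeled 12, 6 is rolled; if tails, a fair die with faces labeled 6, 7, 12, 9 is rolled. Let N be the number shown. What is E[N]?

53/6

E[N | heads] = (12+6)/2 = 9.
E[N | tails] = (6+7+12+9)/4 = 17/2.
By the law of total expectation,
E[N] = (2/3)·(9) + (1/3)·(17/2) = 53/6.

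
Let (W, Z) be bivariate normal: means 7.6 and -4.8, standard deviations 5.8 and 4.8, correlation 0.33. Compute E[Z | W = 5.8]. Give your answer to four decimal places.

For a bivariate normal, E[Z | W=x] = μ_Z + ρ·(σ_Z/σ_W)·(x − μ_W).
E[Z | W=5.8] = -4.8 + (0.33)·(4.8/5.8)·(5.8 − (7.6)) = -4.8 + (0.2731)·(-1.8) = -5.2916.

-5.2916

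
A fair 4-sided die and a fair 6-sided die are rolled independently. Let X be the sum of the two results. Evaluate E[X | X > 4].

62/9

P(X > 4) = 3/4.
Σ over the event: 5·1/6 + 6·1/6 + 7·1/6 + 8·1/8 + 9·1/12 + 10·1/24 = 31/6.
E[X | X > 4] = (31/6) / (3/4) = 62/9.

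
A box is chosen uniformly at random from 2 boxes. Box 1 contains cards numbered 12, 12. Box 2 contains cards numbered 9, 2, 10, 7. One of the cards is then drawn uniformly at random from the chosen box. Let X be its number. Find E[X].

E[X | box 1] = (12+12)/2 = 12.
E[X | box 2] = (9+2+10+7)/4 = 7.
By the law of total expectation,
E[X] = (1/2)·(12) + (1/2)·(7) = 19/2.

19/2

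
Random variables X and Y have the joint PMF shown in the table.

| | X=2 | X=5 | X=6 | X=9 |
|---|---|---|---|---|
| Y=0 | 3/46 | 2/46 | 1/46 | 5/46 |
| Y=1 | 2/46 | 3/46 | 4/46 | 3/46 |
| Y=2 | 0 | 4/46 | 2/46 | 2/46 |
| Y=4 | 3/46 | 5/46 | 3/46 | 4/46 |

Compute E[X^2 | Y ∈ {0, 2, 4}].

P(Y ∈ {0, 2, 4}) = 17/23.
Summing X^2·P(X=x,Y=y) over the conditioning event gives 703/23.
E[X^2 | Y ∈ {0, 2, 4}] = (703/23) / (17/23) = 703/17.

703/17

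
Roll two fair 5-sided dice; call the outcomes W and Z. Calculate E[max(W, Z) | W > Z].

4

Outcomes with W > Z: (2,1), (3,1), (3,2), (4,1), (4,2), (4,3), (5,1), (5,2), (5,3), (5,4), each with probability 1/25.
E[max(W, Z) | W > Z] = (2 + 3 + 3 + 4 + 4 + 4 + 5 + 5 + 5 + 5) / 10 = 4.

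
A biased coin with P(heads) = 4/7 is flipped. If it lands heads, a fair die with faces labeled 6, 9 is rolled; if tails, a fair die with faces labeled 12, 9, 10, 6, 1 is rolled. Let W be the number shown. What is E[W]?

264/35

E[W | heads] = (6+9)/2 = 15/2.
E[W | tails] = (12+9+10+6+1)/5 = 38/5.
By the law of total expectation,
E[W] = (4/7)·(15/2) + (3/7)·(38/5) = 264/35.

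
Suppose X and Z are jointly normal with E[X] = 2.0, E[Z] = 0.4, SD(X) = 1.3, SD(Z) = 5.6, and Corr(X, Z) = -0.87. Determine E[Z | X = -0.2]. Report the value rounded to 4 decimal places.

8.6449

The regression of Z on X has slope ρ·σ_Z/σ_X and passes through (μ_X, μ_Z).
E[Z | X=-0.2] = 0.4 + (-0.87)·(5.6/1.3)·(-0.2 − (2.0)) = 0.4 + (-3.7477)·(-2.2) = 8.6449.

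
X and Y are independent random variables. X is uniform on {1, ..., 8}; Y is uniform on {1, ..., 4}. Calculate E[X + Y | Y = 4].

Outcomes with Y = 4: (1,4), (2,4), (3,4), (4,4), (5,4), (6,4), (7,4), (8,4), each with probability 1/32.
E[X + Y | Y = 4] = (5 + 6 + 7 + 8 + 9 + 10 + 11 + 12) / 8 = 17/2.

17/2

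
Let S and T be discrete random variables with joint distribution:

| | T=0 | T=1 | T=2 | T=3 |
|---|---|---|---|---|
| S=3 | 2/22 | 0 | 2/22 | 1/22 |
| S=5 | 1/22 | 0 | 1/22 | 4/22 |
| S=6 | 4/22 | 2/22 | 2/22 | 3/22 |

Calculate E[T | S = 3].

P(S = 3) = 5/22.
Σ T·P over the event = 0·(2/22) + 2·(2/22) + 3·(1/22) = 7/22.
E[T | S = 3] = (7/22) / (5/22) = 7/5.

7/5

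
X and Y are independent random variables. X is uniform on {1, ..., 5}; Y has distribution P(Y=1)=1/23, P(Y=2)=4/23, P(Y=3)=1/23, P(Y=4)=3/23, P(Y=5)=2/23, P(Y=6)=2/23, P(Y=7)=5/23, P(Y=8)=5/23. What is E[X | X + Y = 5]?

7/3

P(X + Y = 5) = 9/115.
Summing X·P(x,y) over outcomes with X + Y = 5 gives 21/115.
E[X | X + Y = 5] = (21/115) / (9/115) = 7/3.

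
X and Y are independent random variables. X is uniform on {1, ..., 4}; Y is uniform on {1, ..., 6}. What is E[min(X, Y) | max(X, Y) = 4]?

16/7

Outcomes with max(X, Y) = 4: (1,4), (2,4), (3,4), (4,1), (4,2), (4,3), (4,4), each with probability 1/24.
E[min(X, Y) | max(X, Y) = 4] = (1 + 2 + 3 + 1 + 2 + 3 + 4) / 7 = 16/7.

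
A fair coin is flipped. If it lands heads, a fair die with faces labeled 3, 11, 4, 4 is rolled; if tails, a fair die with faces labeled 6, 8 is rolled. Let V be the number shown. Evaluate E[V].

E[V | heads] = (3+11+4+4)/4 = 11/2.
E[V | tails] = (6+8)/2 = 7.
E[V] = (1/2)·(11/2) + (1/2)·(7) = 25/4.

25/4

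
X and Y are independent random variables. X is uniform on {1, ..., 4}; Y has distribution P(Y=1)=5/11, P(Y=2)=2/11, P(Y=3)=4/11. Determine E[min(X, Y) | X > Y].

P(X > Y) = 23/44.
Summing min(X,Y)·P(x,y) over outcomes with X > Y gives 35/44.
E[min(X, Y) | X > Y] = (35/44) / (23/44) = 35/23.

35/23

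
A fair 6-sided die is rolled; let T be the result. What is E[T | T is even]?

4

Given T is even, T is equally likely to be any of {2, 4, 6}.
E[T | T is even] = (2 + 4 + 6) / 3 = 4.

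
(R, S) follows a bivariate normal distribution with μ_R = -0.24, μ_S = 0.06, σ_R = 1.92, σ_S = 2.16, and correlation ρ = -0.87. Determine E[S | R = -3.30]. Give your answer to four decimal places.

3.0550

For a bivariate normal, E[S | R=x] = μ_S + ρ·(σ_S/σ_R)·(x − μ_R).
E[S | R=-3.30] = 0.06 + (-0.87)·(2.16/1.92)·(-3.30 − (-0.24)) = 0.06 + (-0.97875)·(-3.06) = 3.0550.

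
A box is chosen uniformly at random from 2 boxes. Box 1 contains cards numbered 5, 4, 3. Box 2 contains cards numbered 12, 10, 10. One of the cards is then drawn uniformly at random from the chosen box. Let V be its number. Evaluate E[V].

22/3

E[V | box 1] = (5+4+3)/3 = 4.
E[V | box 2] = (12+10+10)/3 = 32/3.
E[V] = (1/2)·(4) + (1/2)·(32/3) = 22/3.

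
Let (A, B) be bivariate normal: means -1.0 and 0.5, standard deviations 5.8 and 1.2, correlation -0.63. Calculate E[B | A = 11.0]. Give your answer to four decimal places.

E[B | A=x] = μ_B + ρ(σ_B/σ_A)(x − μ_A) for jointly normal variables.
E[B | A=11.0] = 0.5 + (-0.63)·(1.2/5.8)·(11.0 − (-1.0)) = 0.5 + (-0.13034)·(12) = -1.0641.

-1.0641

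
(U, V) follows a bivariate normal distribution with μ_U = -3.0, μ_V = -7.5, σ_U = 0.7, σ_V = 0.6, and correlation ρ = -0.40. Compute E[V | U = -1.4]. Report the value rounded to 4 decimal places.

The regression of V on U has slope ρ·σ_V/σ_U and passes through (μ_U, μ_V).
E[V | U=-1.4] = -7.5 + (-0.40)·(0.6/0.7)·(-1.4 − (-3.0)) = -7.5 + (-0.34286)·(1.6) = -8.0486.

-8.0486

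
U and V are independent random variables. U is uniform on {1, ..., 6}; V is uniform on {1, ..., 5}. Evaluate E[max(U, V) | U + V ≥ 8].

P(U + V ≥ 8) = 1/3.
Summing max(U,V)·P(x,y) over outcomes with U + V ≥ 8 gives 53/30.
E[max(U, V) | U + V ≥ 8] = (53/30) / (1/3) = 53/10.

53/10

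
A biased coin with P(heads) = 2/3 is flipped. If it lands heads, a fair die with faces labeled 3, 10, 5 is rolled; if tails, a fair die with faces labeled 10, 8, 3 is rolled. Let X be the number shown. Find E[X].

E[X | heads] = (3+10+5)/3 = 6.
E[X | tails] = (10+8+3)/3 = 7.
E[X] = (2/3)·(6) + (1/3)·(7) = 19/3.

19/3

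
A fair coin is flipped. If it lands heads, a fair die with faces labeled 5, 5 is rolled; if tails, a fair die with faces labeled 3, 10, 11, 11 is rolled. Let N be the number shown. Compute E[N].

E[N | heads] = (5+5)/2 = 5.
E[N | tails] = (3+10+11+11)/4 = 35/4.
By the law of total expectation,
E[N] = (1/2)·(5) + (1/2)·(35/4) = 55/8.

55/8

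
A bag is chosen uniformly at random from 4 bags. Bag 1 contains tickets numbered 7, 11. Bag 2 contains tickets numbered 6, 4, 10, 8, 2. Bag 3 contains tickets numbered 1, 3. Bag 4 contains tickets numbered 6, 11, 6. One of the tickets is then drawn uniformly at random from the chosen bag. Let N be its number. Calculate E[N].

E[N | bag 1] = (7+11)/2 = 9.
E[N | bag 2] = (6+4+10+8+2)/5 = 6.
E[N | bag 3] = (1+3)/2 = 2.
E[N | bag 4] = (6+11+6)/3 = 23/3.
By the law of total expectation,
E[N] = (1/4)·(9) + (1/4)·(6) + (1/4)·(2) + (1/4)·(23/3) = 37/6.

37/6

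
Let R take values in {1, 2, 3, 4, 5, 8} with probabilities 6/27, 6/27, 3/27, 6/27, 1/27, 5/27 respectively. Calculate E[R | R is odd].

P(R is odd) = 10/27.
Σ over the event: 1·2/9 + 3·1/9 + 5·1/27 = 20/27.
E[R | R is odd] = (20/27) / (10/27) = 2.

2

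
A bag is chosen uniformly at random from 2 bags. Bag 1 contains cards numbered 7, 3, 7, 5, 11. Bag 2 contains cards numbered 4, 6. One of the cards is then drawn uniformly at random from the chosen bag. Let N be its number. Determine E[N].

29/5

E[N | bag 1] = (7+3+7+5+11)/5 = 33/5.
E[N | bag 2] = (4+6)/2 = 5.
By the law of total expectation,
E[N] = (1/2)·(33/5) + (1/2)·(5) = 29/5.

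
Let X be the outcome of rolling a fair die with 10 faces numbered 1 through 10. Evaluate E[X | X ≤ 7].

4

Given X ≤ 7, X is equally likely to be any of {1, 2, 3, 4, 5, 6, 7}.
E[X | X ≤ 7] = (1 + 2 + 3 + 4 + 5 + 6 + 7) / 7 = 4.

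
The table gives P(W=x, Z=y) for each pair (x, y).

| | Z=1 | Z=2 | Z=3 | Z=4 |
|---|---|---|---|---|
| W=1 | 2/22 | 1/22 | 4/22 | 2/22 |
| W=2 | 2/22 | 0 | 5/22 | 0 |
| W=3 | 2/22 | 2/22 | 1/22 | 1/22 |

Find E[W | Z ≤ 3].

P(Z ≤ 3) = 19/22.
Σ W·P over the event = 1·(2/22) + 1·(1/22) + 1·(4/22) + 2·(2/22) + 2·(5/22) + 3·(2/22) + 3·(2/22) + 3·(1/22) = 18/11.
E[W | Z ≤ 3] = (18/11) / (19/22) = 36/19.

36/19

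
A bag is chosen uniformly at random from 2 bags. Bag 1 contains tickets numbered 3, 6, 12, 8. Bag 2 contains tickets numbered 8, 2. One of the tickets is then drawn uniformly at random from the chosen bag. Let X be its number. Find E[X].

E[X | bag 1] = (3+6+12+8)/4 = 29/4.
E[X | bag 2] = (8+2)/2 = 5.
E[X] = (1/2)·(29/4) + (1/2)·(5) = 49/8.

49/8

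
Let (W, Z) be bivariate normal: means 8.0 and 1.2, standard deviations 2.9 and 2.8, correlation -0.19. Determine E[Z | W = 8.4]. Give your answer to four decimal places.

1.1266

The regression of Z on W has slope ρ·σ_Z/σ_W and passes through (μ_W, μ_Z).
E[Z | W=8.4] = 1.2 + (-0.19)·(2.8/2.9)·(8.4 − (8.0)) = 1.2 + (-0.18345)·(0.4) = 1.1266.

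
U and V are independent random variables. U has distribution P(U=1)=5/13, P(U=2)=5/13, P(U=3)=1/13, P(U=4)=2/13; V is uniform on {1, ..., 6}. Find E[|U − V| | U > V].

20/13

P(U > V) = 1/6.
Summing |U−V|·P(x,y) over outcomes with U > V gives 10/39.
E[|U − V| | U > V] = (10/39) / (1/6) = 20/13.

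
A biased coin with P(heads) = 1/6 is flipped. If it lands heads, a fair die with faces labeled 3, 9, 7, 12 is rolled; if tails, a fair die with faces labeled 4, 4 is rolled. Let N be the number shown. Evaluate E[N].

37/8

E[N | heads] = (3+9+7+12)/4 = 31/4.
E[N | tails] = (4+4)/2 = 4.
By the law of total expectation,
E[N] = (1/6)·(31/4) + (5/6)·(4) = 37/8.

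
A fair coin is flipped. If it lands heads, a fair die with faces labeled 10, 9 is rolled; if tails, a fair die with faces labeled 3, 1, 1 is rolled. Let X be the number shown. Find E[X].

67/12

E[X | heads] = (10+9)/2 = 19/2.
E[X | tails] = (3+1+1)/3 = 5/3.
By the law of total expectation,
E[X] = (1/2)·(19/2) + (1/2)·(5/3) = 67/12.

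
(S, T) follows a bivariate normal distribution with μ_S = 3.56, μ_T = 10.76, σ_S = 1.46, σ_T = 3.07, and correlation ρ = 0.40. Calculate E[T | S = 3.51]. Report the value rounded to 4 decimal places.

The regression of T on S has slope ρ·σ_T/σ_S and passes through (μ_S, μ_T).
E[T | S=3.51] = 10.76 + (0.40)·(3.07/1.46)·(3.51 − (3.56)) = 10.76 + (0.8411)·(-0.05) = 10.7179.

10.7179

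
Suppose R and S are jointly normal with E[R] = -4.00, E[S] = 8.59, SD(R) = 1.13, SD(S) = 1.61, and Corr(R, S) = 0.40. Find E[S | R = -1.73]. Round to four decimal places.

9.8837

For a bivariate normal, E[S | R=x] = μ_S + ρ·(σ_S/σ_R)·(x − μ_R).
E[S | R=-1.73] = 8.59 + (0.40)·(1.61/1.13)·(-1.73 − (-4.00)) = 8.59 + (0.56991)·(2.27) = 9.8837.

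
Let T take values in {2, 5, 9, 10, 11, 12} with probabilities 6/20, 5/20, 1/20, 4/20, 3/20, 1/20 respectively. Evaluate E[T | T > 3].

P(T > 3) = 7/10.
Σ over the event: 5·1/4 + 9·1/20 + 10·1/5 + 11·3/20 + 12·1/20 = 119/20.
E[T | T > 3] = (119/20) / (7/10) = 17/2.

17/2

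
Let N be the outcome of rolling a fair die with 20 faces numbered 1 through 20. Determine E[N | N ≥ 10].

15

Given N ≥ 10, N is equally likely to be any of {10, 11, 12, 13, 14, 15, 16, 17, 18, 19, 20}.
E[N | N ≥ 10] = (10 + 11 + 12 + 13 + 14 + 15 + 16 + 17 + 18 + 19 + 20) / 11 = 15.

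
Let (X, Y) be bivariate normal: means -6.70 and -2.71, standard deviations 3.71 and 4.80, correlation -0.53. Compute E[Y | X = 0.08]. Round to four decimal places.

For a bivariate normal, E[Y | X=x] = μ_Y + ρ·(σ_Y/σ_X)·(x − μ_X).
E[Y | X=0.08] = -2.71 + (-0.53)·(4.80/3.71)·(0.08 − (-6.70)) = -2.71 + (-0.68571)·(6.78) = -7.3591.

-7.3591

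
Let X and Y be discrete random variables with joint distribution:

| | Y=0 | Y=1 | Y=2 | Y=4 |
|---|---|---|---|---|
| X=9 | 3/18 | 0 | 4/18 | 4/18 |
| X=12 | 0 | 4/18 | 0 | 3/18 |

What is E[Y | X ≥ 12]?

16/7

P(X ≥ 12) = 7/18.
Σ Y·P over the event = 1·(4/18) + 4·(3/18) = 8/9.
E[Y | X ≥ 12] = (8/9) / (7/18) = 16/7.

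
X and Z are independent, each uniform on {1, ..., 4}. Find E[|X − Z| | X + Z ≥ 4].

P(X + Z ≥ 4) = 13/16.
Summing |X−Z|·P(x,y) over outcomes with X + Z ≥ 4 gives 9/8.
E[|X − Z| | X + Z ≥ 4] = (9/8) / (13/16) = 18/13.

18/13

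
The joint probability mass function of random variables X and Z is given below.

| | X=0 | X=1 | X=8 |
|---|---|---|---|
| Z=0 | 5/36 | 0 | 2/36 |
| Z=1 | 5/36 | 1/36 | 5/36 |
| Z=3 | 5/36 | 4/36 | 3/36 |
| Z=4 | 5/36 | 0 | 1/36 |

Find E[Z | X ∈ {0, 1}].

P(X ∈ {0, 1}) = 25/36.
Σ Z·P over the event = 0·(5/36) + 1·(5/36) + 3·(5/36) + 4·(5/36) + 1·(1/36) + 3·(4/36) = 53/36.
E[Z | X ∈ {0, 1}] = (53/36) / (25/36) = 53/25.

53/25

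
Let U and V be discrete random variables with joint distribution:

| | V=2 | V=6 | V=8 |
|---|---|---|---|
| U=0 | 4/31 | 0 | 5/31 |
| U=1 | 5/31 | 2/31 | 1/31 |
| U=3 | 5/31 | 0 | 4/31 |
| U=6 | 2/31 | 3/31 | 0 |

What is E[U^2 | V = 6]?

P(V = 6) = 5/31.
Summing U^2·P(U=x,V=y) over the conditioning event gives 110/31.
E[U^2 | V = 6] = (110/31) / (5/31) = 22.

22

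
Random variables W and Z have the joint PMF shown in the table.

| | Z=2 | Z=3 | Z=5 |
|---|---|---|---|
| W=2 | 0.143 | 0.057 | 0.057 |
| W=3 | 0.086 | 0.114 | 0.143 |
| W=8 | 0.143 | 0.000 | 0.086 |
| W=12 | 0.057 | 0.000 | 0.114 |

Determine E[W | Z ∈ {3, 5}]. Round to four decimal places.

P(Z ∈ {3, 5}) = 0.571.
Σ W·P over the event = 2·(0.057) + 2·(0.057) + 3·(0.114) + 3·(0.143) + 8·(0.086) + 12·(0.114) = 3.055.
E[W | Z ∈ {3, 5}] = (3.055) / (0.571) = 5.3503.

5.3503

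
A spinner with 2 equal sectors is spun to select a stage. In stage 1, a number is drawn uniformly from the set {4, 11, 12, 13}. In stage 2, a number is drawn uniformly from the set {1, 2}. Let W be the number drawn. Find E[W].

23/4

E[W | stage 1] = (4+11+12+13)/4 = 10.
E[W | stage 2] = (1+2)/2 = 3/2.
E[W] = (1/2)·(10) + (1/2)·(3/2) = 23/4.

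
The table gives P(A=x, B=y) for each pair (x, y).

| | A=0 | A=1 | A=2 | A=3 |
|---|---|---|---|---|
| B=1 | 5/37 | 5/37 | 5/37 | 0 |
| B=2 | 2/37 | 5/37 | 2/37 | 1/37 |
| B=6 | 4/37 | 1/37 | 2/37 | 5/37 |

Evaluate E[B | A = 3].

16/3

P(A = 3) = 6/37.
Σ B·P over the event = 2·(1/37) + 6·(5/37) = 32/37.
E[B | A = 3] = (32/37) / (6/37) = 16/3.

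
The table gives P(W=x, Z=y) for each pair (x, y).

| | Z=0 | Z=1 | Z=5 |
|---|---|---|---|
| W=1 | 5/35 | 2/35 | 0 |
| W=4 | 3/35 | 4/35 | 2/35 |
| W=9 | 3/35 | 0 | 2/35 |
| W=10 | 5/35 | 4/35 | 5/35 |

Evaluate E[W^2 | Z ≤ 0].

199/4

P(Z ≤ 0) = 16/35.
Summing W^2·P(W=x,Z=y) over the conditioning event gives 796/35.
E[W^2 | Z ≤ 0] = (796/35) / (16/35) = 199/4.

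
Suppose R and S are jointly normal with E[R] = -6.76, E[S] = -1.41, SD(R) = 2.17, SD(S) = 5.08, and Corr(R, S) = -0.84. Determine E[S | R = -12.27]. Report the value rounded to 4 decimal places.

For a bivariate normal, E[S | R=x] = μ_S + ρ·(σ_S/σ_R)·(x − μ_R).
E[S | R=-12.27] = -1.41 + (-0.84)·(5.08/2.17)·(-12.27 − (-6.76)) = -1.41 + (-1.96645)·(-5.51) = 9.4251.

9.4251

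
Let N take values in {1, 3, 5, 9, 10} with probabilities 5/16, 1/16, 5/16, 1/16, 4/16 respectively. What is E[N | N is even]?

P(N is even) = 1/4.
Σ over the event: 10·1/4 = 5/2.
E[N | N is even] = (5/2) / (1/4) = 10.

10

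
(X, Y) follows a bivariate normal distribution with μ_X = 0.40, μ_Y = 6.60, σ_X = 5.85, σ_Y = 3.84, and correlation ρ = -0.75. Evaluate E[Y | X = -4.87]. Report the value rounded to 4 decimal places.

9.1945

For a bivariate normal, E[Y | X=x] = μ_Y + ρ·(σ_Y/σ_X)·(x − μ_X).
E[Y | X=-4.87] = 6.60 + (-0.75)·(3.84/5.85)·(-4.87 − (0.40)) = 6.60 + (-0.49231)·(-5.27) = 9.1945.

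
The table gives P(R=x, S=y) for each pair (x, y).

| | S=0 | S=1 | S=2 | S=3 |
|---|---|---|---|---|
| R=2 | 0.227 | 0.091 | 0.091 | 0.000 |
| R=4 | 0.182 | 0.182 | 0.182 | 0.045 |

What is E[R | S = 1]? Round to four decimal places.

P(S = 1) = 0.273.
Summing R·P(R=x,S=y) over the conditioning event gives 0.910.
E[R | S = 1] = (0.910) / (0.273) = 3.3333.

3.3333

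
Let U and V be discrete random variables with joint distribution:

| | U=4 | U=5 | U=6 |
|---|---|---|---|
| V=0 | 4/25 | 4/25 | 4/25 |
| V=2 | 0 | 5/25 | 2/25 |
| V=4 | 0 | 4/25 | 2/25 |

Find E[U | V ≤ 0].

5

P(V ≤ 0) = 12/25.
Σ U·P over the event = 4·(4/25) + 5·(4/25) + 6·(4/25) = 12/5.
E[U | V ≤ 0] = (12/5) / (12/25) = 5.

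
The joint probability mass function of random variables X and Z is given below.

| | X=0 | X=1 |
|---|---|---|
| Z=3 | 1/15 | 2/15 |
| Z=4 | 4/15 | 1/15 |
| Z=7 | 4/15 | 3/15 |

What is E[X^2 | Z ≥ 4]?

1/3

P(Z ≥ 4) = 4/5.
Σ X^2·P over the event = 0·(4/15) + 0·(4/15) + 1·(1/15) + 1·(3/15) = 4/15.
E[X^2 | Z ≥ 4] = (4/15) / (4/5) = 1/3.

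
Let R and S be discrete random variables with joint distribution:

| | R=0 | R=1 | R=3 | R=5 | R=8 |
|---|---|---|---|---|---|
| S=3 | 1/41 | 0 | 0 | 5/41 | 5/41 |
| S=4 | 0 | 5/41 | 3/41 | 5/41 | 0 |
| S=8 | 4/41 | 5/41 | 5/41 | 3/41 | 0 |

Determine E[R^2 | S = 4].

P(S = 4) = 13/41.
Σ R^2·P over the event = 1·(5/41) + 9·(3/41) + 25·(5/41) = 157/41.
E[R^2 | S = 4] = (157/41) / (13/41) = 157/13.

157/13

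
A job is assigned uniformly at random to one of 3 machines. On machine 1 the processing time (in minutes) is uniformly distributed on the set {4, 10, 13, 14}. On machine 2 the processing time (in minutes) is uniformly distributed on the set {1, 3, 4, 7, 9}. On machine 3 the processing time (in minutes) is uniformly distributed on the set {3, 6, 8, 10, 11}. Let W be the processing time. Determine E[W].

151/20

E[W | machine 1] = (4+10+13+14)/4 = 41/4.
E[W | machine 2] = (1+3+4+7+9)/5 = 24/5.
E[W | machine 3] = (3+6+8+10+11)/5 = 38/5.
E[W] = (1/3)·(41/4) + (1/3)·(24/5) + (1/3)·(38/5) = 151/20.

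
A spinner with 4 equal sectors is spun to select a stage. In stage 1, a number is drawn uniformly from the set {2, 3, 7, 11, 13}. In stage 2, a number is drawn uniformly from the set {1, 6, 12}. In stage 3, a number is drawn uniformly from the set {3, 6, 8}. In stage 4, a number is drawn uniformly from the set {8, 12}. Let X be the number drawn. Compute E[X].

E[X | stage 1] = (2+3+7+11+13)/5 = 36/5.
E[X | stage 2] = (1+6+12)/3 = 19/3.
E[X | stage 3] = (3+6+8)/3 = 17/3.
E[X | stage 4] = (8+12)/2 = 10.
By the law of total expectation,
E[X] = (1/4)·(36/5) + (1/4)·(19/3) + (1/4)·(17/3) + (1/4)·(10) = 73/10.

73/10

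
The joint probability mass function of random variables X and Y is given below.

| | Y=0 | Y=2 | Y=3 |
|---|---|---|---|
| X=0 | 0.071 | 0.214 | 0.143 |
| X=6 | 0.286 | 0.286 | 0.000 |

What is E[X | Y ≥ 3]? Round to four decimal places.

P(Y ≥ 3) = 0.143.
Σ X·P over the event = 0·(0.143) = 0.000.
E[X | Y ≥ 3] = (0.000) / (0.143) = 0.0000.

0.0000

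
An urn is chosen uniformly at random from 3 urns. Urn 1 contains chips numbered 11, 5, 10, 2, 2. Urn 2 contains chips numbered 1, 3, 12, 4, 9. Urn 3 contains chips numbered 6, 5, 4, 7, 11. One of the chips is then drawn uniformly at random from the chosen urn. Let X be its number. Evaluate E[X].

E[X | urn 1] = (11+5+10+2+2)/5 = 6.
E[X | urn 2] = (1+3+12+4+9)/5 = 29/5.
E[X | urn 3] = (6+5+4+7+11)/5 = 33/5.
E[X] = (1/3)·(6) + (1/3)·(29/5) + (1/3)·(33/5) = 92/15.

92/15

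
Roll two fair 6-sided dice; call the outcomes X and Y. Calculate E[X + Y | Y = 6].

Outcomes with Y = 6: (1,6), (2,6), (3,6), (4,6), (5,6), (6,6), each with probability 1/36.
E[X + Y | Y = 6] = (7 + 8 + 9 + 10 + 11 + 12) / 6 = 19/2.

19/2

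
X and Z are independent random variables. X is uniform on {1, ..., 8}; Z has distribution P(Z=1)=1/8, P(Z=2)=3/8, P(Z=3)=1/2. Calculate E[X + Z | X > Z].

119/15

P(X > Z) = 45/64.
Summing (X+Z)·P(x,y) over outcomes with X > Z gives 357/64.
E[X + Z | X > Z] = (357/64) / (45/64) = 119/15.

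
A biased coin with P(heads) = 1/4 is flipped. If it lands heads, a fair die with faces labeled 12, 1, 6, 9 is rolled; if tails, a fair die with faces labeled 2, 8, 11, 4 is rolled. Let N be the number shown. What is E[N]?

103/16

E[N | heads] = (12+1+6+9)/4 = 7.
E[N | tails] = (2+8+11+4)/4 = 25/4.
E[N] = (1/4)·(7) + (3/4)·(25/4) = 103/16.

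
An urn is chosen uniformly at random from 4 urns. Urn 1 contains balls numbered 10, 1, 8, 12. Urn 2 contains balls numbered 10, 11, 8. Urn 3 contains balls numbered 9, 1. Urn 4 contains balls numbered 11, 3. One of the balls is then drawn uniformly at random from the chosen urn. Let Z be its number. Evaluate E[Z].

E[Z | urn 1] = (10+1+8+12)/4 = 31/4.
E[Z | urn 2] = (10+11+8)/3 = 29/3.
E[Z | urn 3] = (9+1)/2 = 5.
E[Z | urn 4] = (11+3)/2 = 7.
By the law of total expectation,
E[Z] = (1/4)·(31/4) + (1/4)·(29/3) + (1/4)·(5) + (1/4)·(7) = 353/48.

353/48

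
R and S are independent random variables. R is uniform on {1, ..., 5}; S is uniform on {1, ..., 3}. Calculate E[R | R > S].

35/9

Outcomes with R > S: (2,1), (3,1), (3,2), (4,1), (4,2), (4,3), (5,1), (5,2), (5,3), each with probability 1/15.
E[R | R > S] = (2 + 3 + 3 + 4 + 4 + 4 + 5 + 5 + 5) / 9 = 35/9.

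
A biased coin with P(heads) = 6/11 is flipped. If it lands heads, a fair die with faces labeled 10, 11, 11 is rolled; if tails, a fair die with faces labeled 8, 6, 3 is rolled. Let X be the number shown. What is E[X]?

277/33

E[X | heads] = (10+11+11)/3 = 32/3.
E[X | tails] = (8+6+3)/3 = 17/3.
E[X] = (6/11)·(32/3) + (5/11)·(17/3) = 277/33.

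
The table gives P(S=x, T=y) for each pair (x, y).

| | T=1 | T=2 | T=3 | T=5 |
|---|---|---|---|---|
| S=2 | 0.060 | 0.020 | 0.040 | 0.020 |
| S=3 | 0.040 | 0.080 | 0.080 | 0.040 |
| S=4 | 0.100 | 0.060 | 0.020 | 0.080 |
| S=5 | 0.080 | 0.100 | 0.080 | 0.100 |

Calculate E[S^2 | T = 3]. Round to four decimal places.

P(T = 3) = 0.220.
Σ S^2·P over the event = 4·(0.040) + 9·(0.080) + 16·(0.020) + 25·(0.080) = 3.200.
E[S^2 | T = 3] = (3.200) / (0.220) = 14.5455.

14.5455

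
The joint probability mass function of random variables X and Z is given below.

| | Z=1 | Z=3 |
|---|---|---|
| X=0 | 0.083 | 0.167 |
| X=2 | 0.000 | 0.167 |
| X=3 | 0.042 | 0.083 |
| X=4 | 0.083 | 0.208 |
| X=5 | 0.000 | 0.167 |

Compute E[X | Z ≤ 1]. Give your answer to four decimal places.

P(Z ≤ 1) = 0.208.
Summing X·P(X=x,Z=y) over the conditioning event gives 0.458.
E[X | Z ≤ 1] = (0.458) / (0.208) = 2.2019.

2.2019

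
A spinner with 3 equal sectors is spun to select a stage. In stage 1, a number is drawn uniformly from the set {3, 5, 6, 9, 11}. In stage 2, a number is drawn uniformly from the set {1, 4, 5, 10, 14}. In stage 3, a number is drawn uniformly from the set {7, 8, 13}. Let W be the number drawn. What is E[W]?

344/45

E[W | stage 1] = (3+5+6+9+11)/5 = 34/5.
E[W | stage 2] = (1+4+5+10+14)/5 = 34/5.
E[W | stage 3] = (7+8+13)/3 = 28/3.
By the law of total expectation,
E[W] = (1/3)·(34/5) + (1/3)·(34/5) + (1/3)·(28/3) = 344/45.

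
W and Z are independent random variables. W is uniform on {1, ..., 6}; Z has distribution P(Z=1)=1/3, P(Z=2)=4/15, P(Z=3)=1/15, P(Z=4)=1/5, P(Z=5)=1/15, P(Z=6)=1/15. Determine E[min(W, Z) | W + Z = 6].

P(W + Z = 6) = 7/45.
Summing min(W,Z)·P(x,y) over outcomes with W + Z = 6 gives 23/90.
E[min(W, Z) | W + Z = 6] = (23/90) / (7/45) = 23/14.

23/14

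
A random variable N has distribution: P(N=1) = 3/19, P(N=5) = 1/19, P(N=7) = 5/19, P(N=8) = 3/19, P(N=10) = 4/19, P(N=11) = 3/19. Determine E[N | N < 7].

P(N < 7) = 4/19.
Σ over the event: 1·3/19 + 5·1/19 = 8/19.
E[N | N < 7] = (8/19) / (4/19) = 2.

2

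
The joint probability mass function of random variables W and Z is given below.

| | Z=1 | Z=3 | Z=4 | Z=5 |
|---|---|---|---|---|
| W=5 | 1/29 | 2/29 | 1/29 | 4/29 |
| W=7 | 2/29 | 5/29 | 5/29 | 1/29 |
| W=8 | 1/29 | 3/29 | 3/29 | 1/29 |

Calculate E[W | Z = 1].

27/4

P(Z = 1) = 4/29.
Σ W·P over the event = 5·(1/29) + 7·(2/29) + 8·(1/29) = 27/29.
E[W | Z = 1] = (27/29) / (4/29) = 27/4.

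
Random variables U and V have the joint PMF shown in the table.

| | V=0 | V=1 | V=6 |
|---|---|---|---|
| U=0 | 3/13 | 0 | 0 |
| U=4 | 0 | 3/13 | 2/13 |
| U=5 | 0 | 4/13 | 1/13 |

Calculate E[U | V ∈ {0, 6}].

13/6

P(V ∈ {0, 6}) = 6/13.
Σ U·P over the event = 0·(3/13) + 4·(2/13) + 5·(1/13) = 1.
E[U | V ∈ {0, 6}] = (1) / (6/13) = 13/6.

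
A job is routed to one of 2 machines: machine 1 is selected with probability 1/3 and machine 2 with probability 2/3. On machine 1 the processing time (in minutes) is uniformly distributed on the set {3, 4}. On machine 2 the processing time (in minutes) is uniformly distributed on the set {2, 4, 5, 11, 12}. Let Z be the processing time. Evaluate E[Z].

E[Z | machine 1] = (3+4)/2 = 7/2.
E[Z | machine 2] = (2+4+5+11+12)/5 = 34/5.
By the law of total expectation,
E[Z] = (1/3)·(7/2) + (2/3)·(34/5) = 57/10.

57/10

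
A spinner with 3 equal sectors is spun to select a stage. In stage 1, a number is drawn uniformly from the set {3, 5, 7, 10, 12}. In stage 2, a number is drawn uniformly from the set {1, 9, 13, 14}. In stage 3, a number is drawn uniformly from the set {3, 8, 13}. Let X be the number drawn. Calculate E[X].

493/60

E[X | stage 1] = (3+5+7+10+12)/5 = 37/5.
E[X | stage 2] = (1+9+13+14)/4 = 37/4.
E[X | stage 3] = (3+8+13)/3 = 8.
By the law of total expectation,
E[X] = (1/3)·(37/5) + (1/3)·(37/4) + (1/3)·(8) = 493/60.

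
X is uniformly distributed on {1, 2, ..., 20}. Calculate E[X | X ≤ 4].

5/2

Given X ≤ 4, X is equally likely to be any of {1, 2, 3, 4}.
E[X | X ≤ 4] = (1 + 2 + 3 + 4) / 4 = 5/2.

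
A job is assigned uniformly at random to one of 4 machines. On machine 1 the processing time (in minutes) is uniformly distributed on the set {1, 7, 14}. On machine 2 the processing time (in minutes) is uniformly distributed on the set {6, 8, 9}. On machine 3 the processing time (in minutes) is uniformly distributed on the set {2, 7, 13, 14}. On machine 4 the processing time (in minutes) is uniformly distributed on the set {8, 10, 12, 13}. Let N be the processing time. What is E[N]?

E[N | machine 1] = (1+7+14)/3 = 22/3.
E[N | machine 2] = (6+8+9)/3 = 23/3.
E[N | machine 3] = (2+7+13+14)/4 = 9.
E[N | machine 4] = (8+10+12+13)/4 = 43/4.
E[N] = (1/4)·(22/3) + (1/4)·(23/3) + (1/4)·(9) + (1/4)·(43/4) = 139/16.

139/16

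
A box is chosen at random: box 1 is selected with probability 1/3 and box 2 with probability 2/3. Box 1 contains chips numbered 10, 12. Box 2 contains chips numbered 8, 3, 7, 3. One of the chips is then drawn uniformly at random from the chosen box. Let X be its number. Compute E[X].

E[X | box 1] = (10+12)/2 = 11.
E[X | box 2] = (8+3+7+3)/4 = 21/4.
E[X] = (1/3)·(11) + (2/3)·(21/4) = 43/6.

43/6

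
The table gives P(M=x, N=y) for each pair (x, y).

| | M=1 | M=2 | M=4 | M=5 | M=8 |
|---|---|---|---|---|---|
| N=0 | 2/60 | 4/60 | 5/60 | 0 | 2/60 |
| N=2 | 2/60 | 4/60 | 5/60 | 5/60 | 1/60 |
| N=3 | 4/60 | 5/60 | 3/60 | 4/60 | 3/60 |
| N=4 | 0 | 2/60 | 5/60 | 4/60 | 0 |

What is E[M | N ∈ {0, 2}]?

P(N ∈ {0, 2}) = 1/2.
Summing M·P(M=x,N=y) over the conditioning event gives 109/60.
E[M | N ∈ {0, 2}] = (109/60) / (1/2) = 109/30.

109/30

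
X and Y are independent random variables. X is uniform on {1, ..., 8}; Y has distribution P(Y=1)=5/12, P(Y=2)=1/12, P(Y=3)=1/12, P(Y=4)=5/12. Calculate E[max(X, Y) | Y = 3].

39/8

P(Y = 3) = 1/12.
Summing max(X,Y)·P(x,y) over outcomes with Y = 3 gives 13/32.
E[max(X, Y) | Y = 3] = (13/32) / (1/12) = 39/8.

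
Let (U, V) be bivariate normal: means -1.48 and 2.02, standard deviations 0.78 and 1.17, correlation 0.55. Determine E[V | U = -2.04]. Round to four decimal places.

1.5580

For a bivariate normal, E[V | U=x] = μ_V + ρ·(σ_V/σ_U)·(x − μ_U).
E[V | U=-2.04] = 2.02 + (0.55)·(1.17/0.78)·(-2.04 − (-1.48)) = 2.02 + (0.825)·(-0.56) = 1.5580.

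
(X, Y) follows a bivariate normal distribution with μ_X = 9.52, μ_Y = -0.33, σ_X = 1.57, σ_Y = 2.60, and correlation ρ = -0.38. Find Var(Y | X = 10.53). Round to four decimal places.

5.7839

For a bivariate normal, Var(Y | X=x) = σ_Y²(1 − ρ²).
Var(Y | X=10.53) = (2.60)²·(1 − (-0.38)²) = 6.76·0.8556 = 5.7839.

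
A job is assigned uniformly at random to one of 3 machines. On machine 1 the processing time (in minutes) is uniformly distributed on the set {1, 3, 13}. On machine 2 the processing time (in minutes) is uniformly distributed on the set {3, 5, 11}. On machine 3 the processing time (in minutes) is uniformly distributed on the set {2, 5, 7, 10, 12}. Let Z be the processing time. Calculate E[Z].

32/5

E[Z | machine 1] = (1+3+13)/3 = 17/3.
E[Z | machine 2] = (3+5+11)/3 = 19/3.
E[Z | machine 3] = (2+5+7+10+12)/5 = 36/5.
E[Z] = (1/3)·(17/3) + (1/3)·(19/3) + (1/3)·(36/5) = 32/5.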